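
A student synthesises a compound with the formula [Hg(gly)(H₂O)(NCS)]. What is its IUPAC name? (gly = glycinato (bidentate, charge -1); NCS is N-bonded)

There is no counter-ion, so the complex is neutral overall.
Ligand charges: 1×aqua (neutral), 1×glycinato (-1 each), 1×isothiocyanato (-1 each); total -2. So Hg + (-2) = 0, giving Hg = +2.
Ligands are named alphabetically: aqua before glycinato before isothiocyanato.

aqua(glycinato)isothiocyanatomercury(II)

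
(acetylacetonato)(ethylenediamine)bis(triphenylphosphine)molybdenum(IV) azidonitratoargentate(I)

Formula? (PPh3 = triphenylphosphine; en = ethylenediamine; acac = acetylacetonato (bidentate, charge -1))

Cation [Mo…]: ligand charges -1, Mo(IV) ⇒ ion charge 3+.
Anion [Ag…]: ligand charges -2, Ag(I) ⇒ ion charge 1−.
One 3+ cation requires 3 of the 1− anion.

[Mo(acac)(en)(PPh3)2][Ag(N3)(NO3)]3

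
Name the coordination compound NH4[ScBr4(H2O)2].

ammonium diaquatetrabromoscandate(III)

The 1 ammonium counter-ion carries a total charge of +1, so each complex ion is 1−.
Ligand charges: 4×bromo (-1 each), 2×aqua (neutral); total -4. So Sc + (-4) = 1−, giving Sc = +3.
The complex ion is anionic, so scandium takes the -ate form scandate(III).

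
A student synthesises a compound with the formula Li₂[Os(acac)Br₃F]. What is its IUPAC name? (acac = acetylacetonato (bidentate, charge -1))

lithium (acetylacetonato)tribromofluoroosmate(III)

The 2 lithium counter-ions carry a total charge of +2, so each complex ion is 2−.
Ligand charges: 3×bromo (-1 each), 1×fluoro (-1 each), 1×acetylacetonato (-1 each); total -5. So Os + (-5) = 2−, giving Os = +3.
Ligands are named alphabetically: acetylacetonato before bromo before fluoro.
The complex ion is anionic, so osmium takes the -ate form osmate(III).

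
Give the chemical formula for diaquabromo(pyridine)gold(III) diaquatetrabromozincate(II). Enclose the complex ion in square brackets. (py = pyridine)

[AuBr(H2O)2(py)][ZnBr4(H2O)2]

Cation [Au…]: ligand charges -1, Au(III) ⇒ ion charge 2+.
Anion [Zn…]: ligand charges -4, Zn(II) ⇒ ion charge 2−.
One 2+ cation balances one 2− anion.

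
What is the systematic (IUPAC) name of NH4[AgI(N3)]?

The 1 ammonium counter-ion carries a total charge of +1, so each complex ion is 1−.
Ligand charges: 1×azido (-1 each), 1×iodo (-1 each); total -2. So Ag + (-2) = 1−, giving Ag = +1.
Ligands are named alphabetically: azido before iodo.
The complex ion is anionic, so silver takes the -ate form argentate(I).

ammonium azidoiodoargentate(I)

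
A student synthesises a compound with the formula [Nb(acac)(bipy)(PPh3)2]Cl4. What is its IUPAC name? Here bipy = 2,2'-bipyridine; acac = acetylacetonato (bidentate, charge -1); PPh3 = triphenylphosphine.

The 4 chloride counter-ions carry a total charge of -4, so each complex ion is 4+.
Ligand charges: 1×2,2'-bipyridine (neutral), 1×acetylacetonato (-1 each), 2×triphenylphosphine (neutral); total -1. So Nb + (-1) = 4+, giving Nb = +5.
Ligands are named alphabetically: acetylacetonato before bipyridine before triphenylphosphine.

(acetylacetonato)(2,2'-bipyridine)bis(triphenylphosphine)niobium(V) chloride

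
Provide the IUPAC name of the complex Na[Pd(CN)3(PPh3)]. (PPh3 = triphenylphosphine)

sodium tricyano(triphenylphosphine)palladate(II)

The 1 sodium counter-ion carries a total charge of +1, so each complex ion is 1−.
Ligand charges: 3×cyano (-1 each), 1×triphenylphosphine (neutral); total -3. So Pd + (-3) = 1−, giving Pd = +2.
Ligands are named alphabetically: cyano before triphenylphosphine.
The complex ion is anionic, so palladium takes the -ate form palladate(II).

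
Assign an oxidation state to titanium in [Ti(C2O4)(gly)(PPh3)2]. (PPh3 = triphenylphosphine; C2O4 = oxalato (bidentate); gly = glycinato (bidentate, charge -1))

+3

No counter-ion: the bracketed complex is neutral.
Ligand charges: 2×PPh3 neutral; 1×C2O4 = -2; 1×gly = -1; sum -3.
Ti + (-3) = 0 ⇒ Ti is +3.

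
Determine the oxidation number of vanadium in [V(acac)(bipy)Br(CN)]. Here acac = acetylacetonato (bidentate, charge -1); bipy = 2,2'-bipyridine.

No counter-ion: the bracketed complex is neutral.
Ligand charges: 1×acac = -1; 1×bipy neutral; 1×Br = -1; 1×CN = -1; sum -3.
V + (-3) = 0 ⇒ V is +3.

+3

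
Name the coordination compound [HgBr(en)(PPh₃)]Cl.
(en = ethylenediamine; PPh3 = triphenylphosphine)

bromo(ethylenediamine)(triphenylphosphine)mercury(II) chloride

The 1 chloride counter-ion carries a total charge of -1, so each complex ion is 1+.
Ligand charges: 1×bromo (-1 each), 1×ethylenediamine (neutral), 1×triphenylphosphine (neutral); total -1. So Hg + (-1) = 1+, giving Hg = +2.
Ligands are named alphabetically: bromo before ethylenediamine before triphenylphosphine.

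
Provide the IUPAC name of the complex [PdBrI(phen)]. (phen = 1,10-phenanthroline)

bromoiodo(1,10-phenanthroline)palladium(II)

There is no counter-ion, so the complex is neutral overall.
Ligand charges: 1×iodo (-1 each), 1×bromo (-1 each), 1×1,10-phenanthroline (neutral); total -2. So Pd + (-2) = 0, giving Pd = +2.
Ligands are named alphabetically: bromo before iodo before phenanthroline.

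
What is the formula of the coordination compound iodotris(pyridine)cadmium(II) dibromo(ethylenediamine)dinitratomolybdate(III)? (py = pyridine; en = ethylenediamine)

[CdI(py)3][MoBr2(en)(NO3)2]

Cation [Cd…]: ligand charges -1, Cd(II) ⇒ ion charge 1+.
Anion [Mo…]: ligand charges -4, Mo(III) ⇒ ion charge 1−.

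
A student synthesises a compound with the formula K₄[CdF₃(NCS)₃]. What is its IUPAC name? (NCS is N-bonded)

potassium trifluorotriisothiocyanatocadmate(II)

The 4 potassium counter-ions carry a total charge of +4, so each complex ion is 4−.
Ligand charges: 3×fluoro (-1 each), 3×isothiocyanato (-1 each); total -6. So Cd + (-6) = 4−, giving Cd = +2.
Ligands are named alphabetically: fluoro before isothiocyanato.
The complex ion is anionic, so cadmium takes the -ate form cadmate(II).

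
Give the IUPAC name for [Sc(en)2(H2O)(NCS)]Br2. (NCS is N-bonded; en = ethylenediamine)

The 2 bromide counter-ions carry a total charge of -2, so each complex ion is 2+.
Ligand charges: 1×aqua (neutral), 1×isothiocyanato (-1 each), 2×ethylenediamine (neutral); total -1. So Sc + (-1) = 2+, giving Sc = +3.
Ligands are named alphabetically: aqua before ethylenediamine before isothiocyanato.

aquabis(ethylenediamine)isothiocyanatoscandium(III) bromide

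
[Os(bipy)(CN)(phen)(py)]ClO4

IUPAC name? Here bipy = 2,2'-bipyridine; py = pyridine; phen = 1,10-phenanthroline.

(2,2'-bipyridine)cyano(1,10-phenanthroline)(pyridine)osmium(II) perchlorate

The 1 perchlorate counter-ion carries a total charge of -1, so each complex ion is 1+.
Ligand charges: 1×2,2'-bipyridine (neutral), 1×pyridine (neutral), 1×1,10-phenanthroline (neutral), 1×cyano (-1 each); total -1. So Os + (-1) = 1+, giving Os = +2.
Ligands are named alphabetically: bipyridine before cyano before phenanthroline before pyridine.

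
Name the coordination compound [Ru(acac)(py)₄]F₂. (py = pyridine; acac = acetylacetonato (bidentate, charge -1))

(acetylacetonato)tetrakis(pyridine)ruthenium(III) fluoride

The 2 fluoride counter-ions carry a total charge of -2, so each complex ion is 2+.
Ligand charges: 4×pyridine (neutral), 1×acetylacetonato (-1 each); total -1. So Ru + (-1) = 2+, giving Ru = +3.
Ligands are named alphabetically: acetylacetonato before pyridine.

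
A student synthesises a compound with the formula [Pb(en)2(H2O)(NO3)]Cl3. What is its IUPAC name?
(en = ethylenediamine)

The 3 chloride counter-ions carry a total charge of -3, so each complex ion is 3+.
Ligand charges: 2×ethylenediamine (neutral), 1×nitrato (-1 each), 1×aqua (neutral); total -1. So Pb + (-1) = 3+, giving Pb = +4.
Ligands are named alphabetically: aqua before ethylenediamine before nitrato.

aquabis(ethylenediamine)nitratolead(IV) chloride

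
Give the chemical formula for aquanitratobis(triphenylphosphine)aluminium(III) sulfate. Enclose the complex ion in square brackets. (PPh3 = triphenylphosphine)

[Al(H2O)(NO3)(PPh3)2]SO4

Ligands: 1 nitrato (NO3, -1), 1 aqua (H2O, neutral), 2 triphenylphosphine (PPh3, neutral). Ligand charge sum = -1.
With Al in oxidation state +3, the complex ion is [Al...]^2+.
Charge balance with sulfate (-2) requires 1 complex ion per 1 sulfate.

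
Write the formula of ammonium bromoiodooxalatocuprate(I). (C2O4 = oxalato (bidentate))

(NH4)3[CuBr(C2O4)I]

Ligands: 1 iodo (I, -1), 1 bromo (Br, -1), 1 oxalato (C2O4, -2). Ligand charge sum = -4.
Charge balance with ammonium (+1) requires 1 complex ion per 3 ammonium.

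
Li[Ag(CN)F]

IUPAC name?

lithium cyanofluoroargentate(I)

The 1 lithium counter-ion carries a total charge of +1, so each complex ion is 1−.
Ligand charges: 1×cyano (-1 each), 1×fluoro (-1 each); total -2. So Ag + (-2) = 1−, giving Ag = +1.
Ligands are named alphabetically: cyano before fluoro.
The complex ion is anionic, so silver takes the -ate form argentate(I).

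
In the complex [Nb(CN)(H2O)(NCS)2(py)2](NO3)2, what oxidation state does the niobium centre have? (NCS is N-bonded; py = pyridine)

2 nitrate outside the brackets (-1 each) → the complex ion is 2+.
Ligand charges: 1×CN = -1; 2×NCS = -2; 1×H2O neutral; 2×py neutral; sum -3.
Nb + (-3) = 2+ ⇒ Nb is +5.

+5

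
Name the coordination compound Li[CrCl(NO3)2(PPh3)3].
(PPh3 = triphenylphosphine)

lithium chlorodinitratotris(triphenylphosphine)chromate(II)

The 1 lithium counter-ion carries a total charge of +1, so each complex ion is 1−.
Ligand charges: 3×triphenylphosphine (neutral), 1×chloro (-1 each), 2×nitrato (-1 each); total -3. So Cr + (-3) = 1−, giving Cr = +2.
The complex ion is anionic, so chromium takes the -ate form chromate(II).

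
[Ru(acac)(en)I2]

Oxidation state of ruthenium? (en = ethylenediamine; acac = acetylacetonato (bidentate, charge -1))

No counter-ion: the bracketed complex is neutral.
Ligand charges: 1×en neutral; 2×I = -2; 1×acac = -1; sum -3.
Ru + (-3) = 0 ⇒ Ru is +3.

+3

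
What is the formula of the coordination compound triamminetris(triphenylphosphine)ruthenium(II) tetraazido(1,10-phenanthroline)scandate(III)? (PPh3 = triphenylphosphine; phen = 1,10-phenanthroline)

[Ru(NH3)3(PPh3)3][Sc(N3)4(phen)]2

Cation [Ru…]: ligand charges 0, Ru(II) ⇒ ion charge 2+.
Anion [Sc…]: ligand charges -4, Sc(III) ⇒ ion charge 1−.
One 2+ cation requires 2 of the 1− anion.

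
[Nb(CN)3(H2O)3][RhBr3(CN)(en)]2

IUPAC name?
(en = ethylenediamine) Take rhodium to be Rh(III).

Both ions are complex: the cation is named first with the plain metal name, the anion second with the -ate form; each ion's ligands are alphabetised independently.
Rh is given as +3; the anion's ligand charges sum to -4, so the complex anion is 1−.
With 2 anions per cation, the cation must be 2×1 = 2+.
Cation: ligand charges sum to -3; for the ion to be 2+, Nb = +5.

triaquatricyanoniobium(V) tribromocyano(ethylenediamine)rhodate(III)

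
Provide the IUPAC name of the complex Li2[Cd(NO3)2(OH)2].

The 2 lithium counter-ions carry a total charge of +2, so each complex ion is 2−.
Ligand charges: 2×nitrato (-1 each), 2×hydroxo (-1 each); total -4. So Cd + (-4) = 2−, giving Cd = +2.
Ligands are named alphabetically: hydroxo before nitrato.
The complex ion is anionic, so cadmium takes the -ate form cadmate(II).

lithium dihydroxodinitratocadmate(II)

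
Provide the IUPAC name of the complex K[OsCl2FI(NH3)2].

The 1 potassium counter-ion carries a total charge of +1, so each complex ion is 1−.
Ligand charges: 1×iodo (-1 each), 2×chloro (-1 each), 2×ammine (neutral), 1×fluoro (-1 each); total -4. So Os + (-4) = 1−, giving Os = +3.
The complex ion is anionic, so osmium takes the -ate form osmate(III).

potassium diamminedichlorofluoroiodoosmate(III)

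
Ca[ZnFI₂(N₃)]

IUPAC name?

The 1 calcium counter-ion carries a total charge of +2, so each complex ion is 2−.
Ligand charges: 2×iodo (-1 each), 1×azido (-1 each), 1×fluoro (-1 each); total -4. So Zn + (-4) = 2−, giving Zn = +2.
The complex ion is anionic, so zinc takes the -ate form zincate(II).

calcium azidofluorodiiodozincate(II)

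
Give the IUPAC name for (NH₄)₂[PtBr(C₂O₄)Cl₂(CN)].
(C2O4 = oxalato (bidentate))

ammonium bromodichlorocyanooxalatoplatinate(IV)

The 2 ammonium counter-ions carry a total charge of +2, so each complex ion is 2−.
Ligand charges: 2×chloro (-1 each), 1×oxalato (-2 each), 1×bromo (-1 each), 1×cyano (-1 each); total -6. So Pt + (-6) = 2−, giving Pt = +4.
The complex ion is anionic, so platinum takes the -ate form platinate(IV).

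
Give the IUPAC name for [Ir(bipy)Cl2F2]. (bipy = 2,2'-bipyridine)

There is no counter-ion, so the complex is neutral overall.
Ligand charges: 2×fluoro (-1 each), 2×chloro (-1 each), 1×2,2'-bipyridine (neutral); total -4. So Ir + (-4) = 0, giving Ir = +4.
Ligands are named alphabetically: bipyridine before chloro before fluoro.

(2,2'-bipyridine)dichlorodifluoroiridium(IV)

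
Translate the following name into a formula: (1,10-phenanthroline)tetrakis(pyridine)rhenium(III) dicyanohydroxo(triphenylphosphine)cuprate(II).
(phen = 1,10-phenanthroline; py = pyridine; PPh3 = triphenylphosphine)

Cation [Re…]: ligand charges 0, Re(III) ⇒ ion charge 3+.
Anion [Cu…]: ligand charges -3, Cu(II) ⇒ ion charge 1−.

[Re(phen)(py)4][Cu(CN)2(OH)(PPh3)]3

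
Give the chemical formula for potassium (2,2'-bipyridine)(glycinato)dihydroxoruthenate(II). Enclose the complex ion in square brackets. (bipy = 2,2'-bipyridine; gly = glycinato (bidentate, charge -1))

K[Ru(bipy)(gly)(OH)2]

Ligands: 1 2,2'-bipyridine (bipy, neutral), 1 glycinato (gly, -1), 2 hydroxo (OH, -1). Ligand charge sum = -3.
Charge balance with potassium (+1) requires 1 complex ion per 1 potassium.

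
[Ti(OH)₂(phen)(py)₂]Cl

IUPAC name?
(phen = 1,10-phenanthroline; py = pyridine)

dihydroxo(1,10-phenanthroline)bis(pyridine)titanium(III) chloride

The 1 chloride counter-ion carries a total charge of -1, so each complex ion is 1+.
Ligand charges: 2×hydroxo (-1 each), 1×1,10-phenanthroline (neutral), 2×pyridine (neutral); total -2. So Ti + (-2) = 1+, giving Ti = +3.
Ligands are named alphabetically: hydroxo before phenanthroline before pyridine.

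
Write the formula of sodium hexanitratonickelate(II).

Na4[Ni(NO3)6]

Ligands: 6 nitrato (NO3, -1). Ligand charge sum = -6.
Charge balance with sodium (+1) requires 1 complex ion per 4 sodium.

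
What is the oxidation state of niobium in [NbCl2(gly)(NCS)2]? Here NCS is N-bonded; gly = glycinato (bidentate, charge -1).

+5

No counter-ion: the bracketed complex is neutral.
Ligand charges: 2×Cl = -2; 2×NCS = -2; 1×gly = -1; sum -5.
Nb + (-5) = 0 ⇒ Nb is +5.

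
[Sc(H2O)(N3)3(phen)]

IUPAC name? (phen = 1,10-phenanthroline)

aquatriazido(1,10-phenanthroline)scandium(III)

There is no counter-ion, so the complex is neutral overall.
Ligand charges: 1×aqua (neutral), 3×azido (-1 each), 1×1,10-phenanthroline (neutral); total -3. So Sc + (-3) = 0, giving Sc = +3.
Ligands are named alphabetically: aqua before azido before phenanthroline.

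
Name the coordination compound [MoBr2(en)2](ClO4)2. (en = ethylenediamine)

dibromobis(ethylenediamine)molybdenum(IV) perchlorate

The 2 perchlorate counter-ions carry a total charge of -2, so each complex ion is 2+.
Ligand charges: 2×ethylenediamine (neutral), 2×bromo (-1 each); total -2. So Mo + (-2) = 2+, giving Mo = +4.
Ligands are named alphabetically: bromo before ethylenediamine.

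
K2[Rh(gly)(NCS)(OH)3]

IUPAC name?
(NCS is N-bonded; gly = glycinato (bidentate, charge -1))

The 2 potassium counter-ions carry a total charge of +2, so each complex ion is 2−.
Ligand charges: 3×hydroxo (-1 each), 1×isothiocyanato (-1 each), 1×glycinato (-1 each); total -5. So Rh + (-5) = 2−, giving Rh = +3.
Ligands are named alphabetically: glycinato before hydroxo before isothiocyanato.
The complex ion is anionic, so rhodium takes the -ate form rhodate(III).

potassium (glycinato)trihydroxoisothiocyanatorhodate(III)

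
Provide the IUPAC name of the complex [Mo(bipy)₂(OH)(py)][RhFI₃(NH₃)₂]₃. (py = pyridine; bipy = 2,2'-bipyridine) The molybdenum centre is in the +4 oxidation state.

Both ions are complex: the cation is named first with the plain metal name, the anion second with the -ate form; each ion's ligands are alphabetised independently.
Mo is given as +4; the cation's ligand charges sum to -1, so the complex cation is 3+.
With 3 anions per cation, each anion must be 3/3 = 1−.
Anion: ligand charges sum to -4; for the ion to be 1−, Rh = +3.

bis(2,2'-bipyridine)hydroxo(pyridine)molybdenum(IV) diamminefluorotriiodorhodate(III)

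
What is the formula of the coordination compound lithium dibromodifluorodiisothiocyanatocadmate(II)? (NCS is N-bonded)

Li4[CdBr2F2(NCS)2]

Ligands: 2 fluoro (F, -1), 2 isothiocyanato (NCS, -1), 2 bromo (Br, -1). Ligand charge sum = -6.
Charge balance with lithium (+1) requires 1 complex ion per 4 lithium.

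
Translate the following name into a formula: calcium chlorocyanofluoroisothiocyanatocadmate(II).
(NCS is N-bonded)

Ligands: 1 chloro (Cl, -1), 1 isothiocyanato (NCS, -1), 1 cyano (CN, -1), 1 fluoro (F, -1). Ligand charge sum = -4.
Charge balance with calcium (+2) requires 1 complex ion per 1 calcium.

Ca[CdCl(CN)F(NCS)]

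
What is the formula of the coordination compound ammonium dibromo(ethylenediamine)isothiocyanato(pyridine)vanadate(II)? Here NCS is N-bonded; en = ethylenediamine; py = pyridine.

NH4[VBr2(en)(NCS)(py)]

Ligands: 1 isothiocyanato (NCS, -1), 1 ethylenediamine (en, neutral), 2 bromo (Br, -1), 1 pyridine (py, neutral). Ligand charge sum = -3.
With V in oxidation state +2, the complex ion is [V...]^1−.
Charge balance with ammonium (+1) requires 1 complex ion per 1 ammonium.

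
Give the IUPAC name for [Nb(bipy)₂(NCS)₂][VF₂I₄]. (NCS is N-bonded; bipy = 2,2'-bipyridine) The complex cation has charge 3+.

bis(2,2'-bipyridine)diisothiocyanatoniobium(V) difluorotetraiodovanadate(III)

Both ions are complex: the cation is named first with the plain metal name, the anion second with the -ate form; each ion's ligands are alphabetised independently.
The complex cation is given as 3+; its ligand charges sum to -2, so Nb = +5.
A 1:1 salt means the anion carries the equal and opposite charge, 3−.
Anion: ligand charges sum to -6; for the ion to be 3−, V = +3.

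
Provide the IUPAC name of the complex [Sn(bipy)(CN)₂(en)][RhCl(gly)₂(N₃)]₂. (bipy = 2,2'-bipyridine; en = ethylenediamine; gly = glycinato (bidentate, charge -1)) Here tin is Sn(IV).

Both ions are complex: the cation is named first with the plain metal name, the anion second with the -ate form; each ion's ligands are alphabetised independently.
Sn is given as +4; the cation's ligand charges sum to -2, so the complex cation is 2+.
With 2 anions per cation, each anion must be 2/2 = 1−.
Anion: ligand charges sum to -4; for the ion to be 1−, Rh = +3.

(2,2'-bipyridine)dicyano(ethylenediamine)tin(IV) azidochlorobis(glycinato)rhodate(III)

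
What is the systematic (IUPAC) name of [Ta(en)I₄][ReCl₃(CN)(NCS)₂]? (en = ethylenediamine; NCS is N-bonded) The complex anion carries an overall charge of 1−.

(ethylenediamine)tetraiodotantalum(V) trichlorocyanodiisothiocyanatorhenate(V)

Both ions are complex: the cation is named first with the plain metal name, the anion second with the -ate form; each ion's ligands are alphabetised independently.
The complex anion is given as 1−; its ligand charges sum to -6, so Re = +5.
A 1:1 salt means the cation carries the equal and opposite charge, 1+.
Cation: ligand charges sum to -4; for the ion to be 1+, Ta = +5.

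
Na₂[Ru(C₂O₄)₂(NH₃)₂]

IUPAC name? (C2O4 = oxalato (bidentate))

The 2 sodium counter-ions carry a total charge of +2, so each complex ion is 2−.
Ligand charges: 2×ammine (neutral), 2×oxalato (-2 each); total -4. So Ru + (-4) = 2−, giving Ru = +2.
The complex ion is anionic, so ruthenium takes the -ate form ruthenate(II).

sodium diamminedioxalatoruthenate(II)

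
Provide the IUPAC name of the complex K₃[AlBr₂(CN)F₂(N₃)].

The 3 potassium counter-ions carry a total charge of +3, so each complex ion is 3−.
Ligand charges: 2×bromo (-1 each), 1×cyano (-1 each), 2×fluoro (-1 each), 1×azido (-1 each); total -6. So Al + (-6) = 3−, giving Al = +3.
Ligands are named alphabetically: azido before bromo before cyano before fluoro.
The complex ion is anionic, so aluminium takes the -ate form aluminate(III).

potassium azidodibromocyanodifluoroaluminate(III)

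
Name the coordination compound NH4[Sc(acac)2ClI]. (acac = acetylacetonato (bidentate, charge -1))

ammonium bis(acetylacetonato)chloroiodoscandate(III)

The 1 ammonium counter-ion carries a total charge of +1, so each complex ion is 1−.
Ligand charges: 2×acetylacetonato (-1 each), 1×chloro (-1 each), 1×iodo (-1 each); total -4. So Sc + (-4) = 1−, giving Sc = +3.
Ligands are named alphabetically: acetylacetonato before chloro before iodo.
The complex ion is anionic, so scandium takes the -ate form scandate(III).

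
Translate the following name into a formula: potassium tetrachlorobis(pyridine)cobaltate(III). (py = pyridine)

Ligands: 4 chloro (Cl, -1), 2 pyridine (py, neutral). Ligand charge sum = -4.
With Co in oxidation state +3, the complex ion is [Co...]^1−.
Charge balance with potassium (+1) requires 1 complex ion per 1 potassium.

K[CoCl4(py)2]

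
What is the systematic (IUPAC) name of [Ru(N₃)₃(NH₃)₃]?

There is no counter-ion, so the complex is neutral overall.
Ligand charges: 3×ammine (neutral), 3×azido (-1 each); total -3. So Ru + (-3) = 0, giving Ru = +3.
Ligands are named alphabetically: ammine before azido.

triamminetriazidoruthenium(III)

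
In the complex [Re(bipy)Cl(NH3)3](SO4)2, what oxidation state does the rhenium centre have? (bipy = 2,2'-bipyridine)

+5

2 sulfate outside the brackets (-2 each) → the complex ion is 4+.
Ligand charges: 1×bipy neutral; 1×Cl = -1; 3×NH3 neutral; sum -1.
Re + (-1) = 4+ ⇒ Re is +5.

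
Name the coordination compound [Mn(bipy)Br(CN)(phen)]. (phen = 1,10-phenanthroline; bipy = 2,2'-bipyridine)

(2,2'-bipyridine)bromocyano(1,10-phenanthroline)manganese(II)

There is no counter-ion, so the complex is neutral overall.
Ligand charges: 1×bromo (-1 each), 1×cyano (-1 each), 1×1,10-phenanthroline (neutral), 1×2,2'-bipyridine (neutral); total -2. So Mn + (-2) = 0, giving Mn = +2.
Ligands are named alphabetically: bipyridine before bromo before cyano before phenanthroline.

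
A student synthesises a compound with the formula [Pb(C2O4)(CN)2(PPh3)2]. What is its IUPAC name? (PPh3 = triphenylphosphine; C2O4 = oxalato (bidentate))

There is no counter-ion, so the complex is neutral overall.
Ligand charges: 2×triphenylphosphine (neutral), 1×oxalato (-2 each), 2×cyano (-1 each); total -4. So Pb + (-4) = 0, giving Pb = +4.
Ligands are named alphabetically: cyano before oxalato before triphenylphosphine.

dicyanooxalatobis(triphenylphosphine)lead(IV)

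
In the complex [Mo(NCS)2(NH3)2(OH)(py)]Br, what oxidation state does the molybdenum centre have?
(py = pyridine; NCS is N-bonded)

1 bromide outside the brackets (-1 each) → the complex ion is 1+.
Ligand charges: 1×py neutral; 2×NCS = -2; 2×NH3 neutral; 1×OH = -1; sum -3.
Mo + (-3) = 1+ ⇒ Mo is +4.

+4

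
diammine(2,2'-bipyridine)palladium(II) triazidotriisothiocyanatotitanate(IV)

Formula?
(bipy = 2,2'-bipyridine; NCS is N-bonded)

Cation [Pd…]: ligand charges 0, Pd(II) ⇒ ion charge 2+.
Anion [Ti…]: ligand charges -6, Ti(IV) ⇒ ion charge 2−.

[Pd(bipy)(NH3)2][Ti(N3)3(NCS)3]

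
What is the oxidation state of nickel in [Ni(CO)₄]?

No counter-ion: the bracketed complex is neutral.
Ligand charges: 4×CO neutral; sum 0.
Ni + (0) = 0 ⇒ Ni is 0.

0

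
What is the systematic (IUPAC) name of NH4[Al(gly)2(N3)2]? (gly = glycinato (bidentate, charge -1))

The 1 ammonium counter-ion carries a total charge of +1, so each complex ion is 1−.
Ligand charges: 2×glycinato (-1 each), 2×azido (-1 each); total -4. So Al + (-4) = 1−, giving Al = +3.
Ligands are named alphabetically: azido before glycinato.
The complex ion is anionic, so aluminium takes the -ate form aluminate(III).

ammonium diazidobis(glycinato)aluminate(III)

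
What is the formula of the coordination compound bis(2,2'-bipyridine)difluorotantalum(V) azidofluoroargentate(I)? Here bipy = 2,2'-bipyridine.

[Ta(bipy)2F2][AgF(N3)]3

Cation [Ta…]: ligand charges -2, Ta(V) ⇒ ion charge 3+.
Anion [Ag…]: ligand charges -2, Ag(I) ⇒ ion charge 1−.
One 3+ cation requires 3 of the 1− anion.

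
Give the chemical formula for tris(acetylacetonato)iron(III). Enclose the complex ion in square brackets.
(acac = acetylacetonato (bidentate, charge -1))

[Fe(acac)3]

Ligands: 3 acetylacetonato (acac, -1). Ligand charge sum = -3.
With Fe in oxidation state +3, the complex ion is [Fe...].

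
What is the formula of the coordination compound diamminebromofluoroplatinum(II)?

[PtBrF(NH3)2]

Ligands: 2 ammine (NH3, neutral), 1 bromo (Br, -1), 1 fluoro (F, -1). Ligand charge sum = -2.
With Pt in oxidation state +2, the complex ion is [Pt...].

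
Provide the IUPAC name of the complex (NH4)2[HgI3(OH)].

The 2 ammonium counter-ions carry a total charge of +2, so each complex ion is 2−.
Ligand charges: 1×hydroxo (-1 each), 3×iodo (-1 each); total -4. So Hg + (-4) = 2−, giving Hg = +2.
Ligands are named alphabetically: hydroxo before iodo.
The complex ion is anionic, so mercury takes the -ate form mercurate(II).

ammonium hydroxotriiodomercurate(II)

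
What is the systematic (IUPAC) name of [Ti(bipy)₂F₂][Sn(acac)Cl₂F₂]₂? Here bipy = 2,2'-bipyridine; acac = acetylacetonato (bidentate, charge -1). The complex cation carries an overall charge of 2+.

Both ions are complex: the cation is named first with the plain metal name, the anion second with the -ate form; each ion's ligands are alphabetised independently.
The complex cation is given as 2+; its ligand charges sum to -2, so Ti = +4.
With 2 anions per cation, each anion must be 2/2 = 1−.
Anion: ligand charges sum to -5; for the ion to be 1−, Sn = +4.

bis(2,2'-bipyridine)difluorotitanium(IV) (acetylacetonato)dichlorodifluorostannate(IV)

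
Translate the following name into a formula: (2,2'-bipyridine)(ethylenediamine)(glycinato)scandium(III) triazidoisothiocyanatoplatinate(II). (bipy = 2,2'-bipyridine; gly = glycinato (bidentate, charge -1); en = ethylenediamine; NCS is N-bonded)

Cation [Sc…]: ligand charges -1, Sc(III) ⇒ ion charge 2+.
Anion [Pt…]: ligand charges -4, Pt(II) ⇒ ion charge 2−.
One 2+ cation balances one 2− anion.

[Sc(bipy)(en)(gly)][Pt(N3)3(NCS)]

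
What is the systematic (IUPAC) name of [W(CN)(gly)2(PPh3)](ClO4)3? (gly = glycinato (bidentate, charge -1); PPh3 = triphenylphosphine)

The 3 perchlorate counter-ions carry a total charge of -3, so each complex ion is 3+.
Ligand charges: 2×glycinato (-1 each), 1×triphenylphosphine (neutral), 1×cyano (-1 each); total -3. So W + (-3) = 3+, giving W = +6.
Ligands are named alphabetically: cyano before glycinato before triphenylphosphine.

cyanobis(glycinato)(triphenylphosphine)tungsten(VI) perchlorate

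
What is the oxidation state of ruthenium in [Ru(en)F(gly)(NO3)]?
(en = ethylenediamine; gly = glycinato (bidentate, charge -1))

No counter-ion: the bracketed complex is neutral.
Ligand charges: 1×en neutral; 1×NO3 = -1; 1×F = -1; 1×gly = -1; sum -3.
Ru + (-3) = 0 ⇒ Ru is +3.

+3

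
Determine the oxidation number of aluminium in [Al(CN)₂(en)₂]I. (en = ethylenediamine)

+3

1 iodide outside the brackets (-1 each) → the complex ion is 1+.
Ligand charges: 2×CN = -2; 2×en neutral; sum -2.
Al + (-2) = 1+ ⇒ Al is +3.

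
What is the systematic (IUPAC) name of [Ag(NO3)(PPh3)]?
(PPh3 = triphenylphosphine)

nitrato(triphenylphosphine)silver(I)

There is no counter-ion, so the complex is neutral overall.
Ligand charges: 1×triphenylphosphine (neutral), 1×nitrato (-1 each); total -1. So Ag + (-1) = 0, giving Ag = +1.
Ligands are named alphabetically: nitrato before triphenylphosphine.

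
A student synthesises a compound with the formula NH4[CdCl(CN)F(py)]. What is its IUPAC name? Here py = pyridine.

ammonium chlorocyanofluoro(pyridine)cadmate(II)

The 1 ammonium counter-ion carries a total charge of +1, so each complex ion is 1−.
Ligand charges: 1×chloro (-1 each), 1×cyano (-1 each), 1×fluoro (-1 each), 1×pyridine (neutral); total -3. So Cd + (-3) = 1−, giving Cd = +2.
Ligands are named alphabetically: chloro before cyano before fluoro before pyridine.
The complex ion is anionic, so cadmium takes the -ate form cadmate(II).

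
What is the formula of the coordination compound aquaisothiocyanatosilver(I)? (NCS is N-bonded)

[Ag(H2O)(NCS)]

Ligands: 1 isothiocyanato (NCS, -1), 1 aqua (H2O, neutral). Ligand charge sum = -1.
With Ag in oxidation state +1, the complex ion is [Ag...].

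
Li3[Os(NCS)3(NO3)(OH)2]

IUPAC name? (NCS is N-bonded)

The 3 lithium counter-ions carry a total charge of +3, so each complex ion is 3−.
Ligand charges: 3×isothiocyanato (-1 each), 1×nitrato (-1 each), 2×hydroxo (-1 each); total -6. So Os + (-6) = 3−, giving Os = +3.
The complex ion is anionic, so osmium takes the -ate form osmate(III).

lithium dihydroxotriisothiocyanatonitratoosmate(III)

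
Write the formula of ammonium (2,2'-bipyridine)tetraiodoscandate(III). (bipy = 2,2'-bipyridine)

Ligands: 1 2,2'-bipyridine (bipy, neutral), 4 iodo (I, -1). Ligand charge sum = -4.
With Sc in oxidation state +3, the complex ion is [Sc...]^1−.
Charge balance with ammonium (+1) requires 1 complex ion per 1 ammonium.

NH4[Sc(bipy)I4]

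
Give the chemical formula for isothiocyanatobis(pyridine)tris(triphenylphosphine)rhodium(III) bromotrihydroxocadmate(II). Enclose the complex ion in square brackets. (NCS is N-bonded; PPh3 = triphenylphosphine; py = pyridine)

[Rh(NCS)(PPh3)3(py)2][CdBr(OH)3]

Cation [Rh…]: ligand charges -1, Rh(III) ⇒ ion charge 2+.
Anion [Cd…]: ligand charges -4, Cd(II) ⇒ ion charge 2−.
One 2+ cation balances one 2− anion.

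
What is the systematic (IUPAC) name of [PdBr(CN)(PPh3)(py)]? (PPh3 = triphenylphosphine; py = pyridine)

bromocyano(pyridine)(triphenylphosphine)palladium(II)

There is no counter-ion, so the complex is neutral overall.
Ligand charges: 1×bromo (-1 each), 1×triphenylphosphine (neutral), 1×pyridine (neutral), 1×cyano (-1 each); total -2. So Pd + (-2) = 0, giving Pd = +2.
Ligands are named alphabetically: bromo before cyano before pyridine before triphenylphosphine.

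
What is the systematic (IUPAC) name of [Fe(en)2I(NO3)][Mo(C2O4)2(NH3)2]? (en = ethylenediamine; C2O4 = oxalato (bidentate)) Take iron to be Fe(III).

bis(ethylenediamine)iodonitratoiron(III) diamminedioxalatomolybdate(III)

Both ions are complex: the cation is named first with the plain metal name, the anion second with the -ate form; each ion's ligands are alphabetised independently.
Fe is given as +3; the cation's ligand charges sum to -2, so the complex cation is 1+.
A 1:1 salt means the anion carries the equal and opposite charge, 1−.
Anion: ligand charges sum to -4; for the ion to be 1−, Mo = +3.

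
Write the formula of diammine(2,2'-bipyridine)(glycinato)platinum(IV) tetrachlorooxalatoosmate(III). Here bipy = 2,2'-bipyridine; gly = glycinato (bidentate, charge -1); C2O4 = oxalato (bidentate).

Cation [Pt…]: ligand charges -1, Pt(IV) ⇒ ion charge 3+.
Anion [Os…]: ligand charges -6, Os(III) ⇒ ion charge 3−.
One 3+ cation balances one 3− anion.

[Pt(bipy)(gly)(NH3)2][Os(C2O4)Cl4]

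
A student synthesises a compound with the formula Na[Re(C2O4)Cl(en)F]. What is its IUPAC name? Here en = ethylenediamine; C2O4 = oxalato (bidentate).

The 1 sodium counter-ion carries a total charge of +1, so each complex ion is 1−.
Ligand charges: 1×fluoro (-1 each), 1×chloro (-1 each), 1×ethylenediamine (neutral), 1×oxalato (-2 each); total -4. So Re + (-4) = 1−, giving Re = +3.
Ligands are named alphabetically: chloro before ethylenediamine before fluoro before oxalato.
The complex ion is anionic, so rhenium takes the -ate form rhenate(III).

sodium chloro(ethylenediamine)fluorooxalatorhenate(III)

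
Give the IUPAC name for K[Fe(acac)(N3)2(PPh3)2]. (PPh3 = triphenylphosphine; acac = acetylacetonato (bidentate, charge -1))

potassium (acetylacetonato)diazidobis(triphenylphosphine)ferrate(II)

The 1 potassium counter-ion carries a total charge of +1, so each complex ion is 1−.
Ligand charges: 2×triphenylphosphine (neutral), 1×acetylacetonato (-1 each), 2×azido (-1 each); total -3. So Fe + (-3) = 1−, giving Fe = +2.
The complex ion is anionic, so iron takes the -ate form ferrate(II).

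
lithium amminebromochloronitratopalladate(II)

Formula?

Ligands: 1 nitrato (NO3, -1), 1 chloro (Cl, -1), 1 ammine (NH3, neutral), 1 bromo (Br, -1). Ligand charge sum = -3.
With Pd in oxidation state +2, the complex ion is [Pd...]^1−.
Charge balance with lithium (+1) requires 1 complex ion per 1 lithium.

Li[PdBrCl(NH3)(NO3)]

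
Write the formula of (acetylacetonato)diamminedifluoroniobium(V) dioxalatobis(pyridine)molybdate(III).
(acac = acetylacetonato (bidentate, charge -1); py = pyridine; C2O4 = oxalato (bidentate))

[Nb(acac)F2(NH3)2][Mo(C2O4)2(py)2]2

Cation [Nb…]: ligand charges -3, Nb(V) ⇒ ion charge 2+.
Anion [Mo…]: ligand charges -4, Mo(III) ⇒ ion charge 1−.
One 2+ cation requires 2 of the 1− anion.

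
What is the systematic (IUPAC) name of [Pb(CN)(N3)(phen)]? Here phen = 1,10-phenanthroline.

azidocyano(1,10-phenanthroline)lead(II)

There is no counter-ion, so the complex is neutral overall.
Ligand charges: 1×cyano (-1 each), 1×1,10-phenanthroline (neutral), 1×azido (-1 each); total -2. So Pb + (-2) = 0, giving Pb = +2.
Ligands are named alphabetically: azido before cyano before phenanthroline.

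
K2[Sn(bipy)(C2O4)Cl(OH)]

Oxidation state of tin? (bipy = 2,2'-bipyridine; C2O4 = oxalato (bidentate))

+2

2 potassium outside the brackets (+1 each) → the complex ion is 2−.
Ligand charges: 1×bipy neutral; 1×C2O4 = -2; 1×Cl = -1; 1×OH = -1; sum -4.
Sn + (-4) = 2− ⇒ Sn is +2.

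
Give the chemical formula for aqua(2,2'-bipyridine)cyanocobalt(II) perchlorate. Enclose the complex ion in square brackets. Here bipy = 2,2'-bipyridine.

Ligands: 1 2,2'-bipyridine (bipy, neutral), 1 cyano (CN, -1), 1 aqua (H2O, neutral). Ligand charge sum = -1.
With Co in oxidation state +2, the complex ion is [Co...]^1+.
Charge balance with perchlorate (-1) requires 1 complex ion per 1 perchlorate.

[Co(bipy)(CN)(H2O)]ClO4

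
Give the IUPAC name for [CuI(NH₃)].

ammineiodocopper(I)

There is no counter-ion, so the complex is neutral overall.
Ligand charges: 1×iodo (-1 each), 1×ammine (neutral); total -1. So Cu + (-1) = 0, giving Cu = +1.
Ligands are named alphabetically: ammine before iodo.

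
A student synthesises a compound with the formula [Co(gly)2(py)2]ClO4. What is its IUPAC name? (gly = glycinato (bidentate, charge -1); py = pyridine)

The 1 perchlorate counter-ion carries a total charge of -1, so each complex ion is 1+.
Ligand charges: 2×glycinato (-1 each), 2×pyridine (neutral); total -2. So Co + (-2) = 1+, giving Co = +3.
Ligands are named alphabetically: glycinato before pyridine.

bis(glycinato)bis(pyridine)cobalt(III) perchlorate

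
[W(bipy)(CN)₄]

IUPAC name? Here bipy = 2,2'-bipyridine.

There is no counter-ion, so the complex is neutral overall.
Ligand charges: 1×2,2'-bipyridine (neutral), 4×cyano (-1 each); total -4. So W + (-4) = 0, giving W = +4.
Ligands are named alphabetically: bipyridine before cyano.

(2,2'-bipyridine)tetracyanotungsten(IV)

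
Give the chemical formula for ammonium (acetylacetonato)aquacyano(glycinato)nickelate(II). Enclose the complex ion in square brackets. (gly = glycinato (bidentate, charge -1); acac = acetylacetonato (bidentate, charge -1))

Ligands: 1 glycinato (gly, -1), 1 aqua (H2O, neutral), 1 cyano (CN, -1), 1 acetylacetonato (acac, -1). Ligand charge sum = -3.
With Ni in oxidation state +2, the complex ion is [Ni...]^1−.
Charge balance with ammonium (+1) requires 1 complex ion per 1 ammonium.

NH4[Ni(acac)(CN)(gly)(H2O)]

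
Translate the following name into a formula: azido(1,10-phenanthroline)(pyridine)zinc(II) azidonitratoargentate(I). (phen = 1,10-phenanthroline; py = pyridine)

[Zn(N3)(phen)(py)][Ag(N3)(NO3)]

Cation [Zn…]: ligand charges -1, Zn(II) ⇒ ion charge 1+.
Anion [Ag…]: ligand charges -2, Ag(I) ⇒ ion charge 1−.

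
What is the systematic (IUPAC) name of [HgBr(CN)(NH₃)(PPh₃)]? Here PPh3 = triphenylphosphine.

There is no counter-ion, so the complex is neutral overall.
Ligand charges: 1×cyano (-1 each), 1×ammine (neutral), 1×bromo (-1 each), 1×triphenylphosphine (neutral); total -2. So Hg + (-2) = 0, giving Hg = +2.
Ligands are named alphabetically: ammine before bromo before cyano before triphenylphosphine.

amminebromocyano(triphenylphosphine)mercury(II)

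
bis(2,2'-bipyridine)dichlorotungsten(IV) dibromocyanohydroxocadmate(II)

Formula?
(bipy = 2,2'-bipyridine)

[W(bipy)2Cl2][CdBr2(CN)(OH)]

Cation [W…]: ligand charges -2, W(IV) ⇒ ion charge 2+.
Anion [Cd…]: ligand charges -4, Cd(II) ⇒ ion charge 2−.
One 2+ cation balances one 2− anion.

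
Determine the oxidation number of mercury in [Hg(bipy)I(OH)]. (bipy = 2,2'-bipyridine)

+2

No counter-ion: the bracketed complex is neutral.
Ligand charges: 1×bipy neutral; 1×OH = -1; 1×I = -1; sum -2.
Hg + (-2) = 0 ⇒ Hg is +2.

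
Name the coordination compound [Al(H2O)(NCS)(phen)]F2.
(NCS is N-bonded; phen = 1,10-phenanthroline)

The 2 fluoride counter-ions carry a total charge of -2, so each complex ion is 2+.
Ligand charges: 1×isothiocyanato (-1 each), 1×1,10-phenanthroline (neutral), 1×aqua (neutral); total -1. So Al + (-1) = 2+, giving Al = +3.
Ligands are named alphabetically: aqua before isothiocyanato before phenanthroline.

aquaisothiocyanato(1,10-phenanthroline)aluminium(III) fluoride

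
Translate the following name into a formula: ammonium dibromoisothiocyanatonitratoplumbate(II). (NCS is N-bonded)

(NH4)2[PbBr2(NCS)(NO3)]

Ligands: 1 isothiocyanato (NCS, -1), 1 nitrato (NO3, -1), 2 bromo (Br, -1). Ligand charge sum = -4.
Charge balance with ammonium (+1) requires 1 complex ion per 2 ammonium.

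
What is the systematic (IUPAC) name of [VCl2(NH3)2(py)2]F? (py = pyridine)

The 1 fluoride counter-ion carries a total charge of -1, so each complex ion is 1+.
Ligand charges: 2×ammine (neutral), 2×chloro (-1 each), 2×pyridine (neutral); total -2. So V + (-2) = 1+, giving V = +3.
Ligands are named alphabetically: ammine before chloro before pyridine.

diamminedichlorobis(pyridine)vanadium(III) fluoride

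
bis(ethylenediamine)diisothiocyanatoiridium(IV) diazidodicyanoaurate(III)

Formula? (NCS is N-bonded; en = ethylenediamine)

Cation [Ir…]: ligand charges -2, Ir(IV) ⇒ ion charge 2+.
Anion [Au…]: ligand charges -4, Au(III) ⇒ ion charge 1−.
One 2+ cation requires 2 of the 1− anion.

[Ir(en)2(NCS)2][Au(CN)2(N3)2]2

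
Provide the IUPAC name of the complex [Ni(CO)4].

tetracarbonylnickel(0)

There is no counter-ion, so the complex is neutral overall.
Ligand charges: 4×carbonyl (neutral); total 0. So Ni + (0) = 0, giving Ni = 0.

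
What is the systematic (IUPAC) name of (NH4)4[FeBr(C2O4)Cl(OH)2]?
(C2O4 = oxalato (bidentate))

The 4 ammonium counter-ions carry a total charge of +4, so each complex ion is 4−.
Ligand charges: 1×chloro (-1 each), 1×bromo (-1 each), 2×hydroxo (-1 each), 1×oxalato (-2 each); total -6. So Fe + (-6) = 4−, giving Fe = +2.
Ligands are named alphabetically: bromo before chloro before hydroxo before oxalato.
The complex ion is anionic, so iron takes the -ate form ferrate(II).

ammonium bromochlorodihydroxooxalatoferrate(II)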